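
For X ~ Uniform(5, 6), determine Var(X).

For X ~ Uniform(5, 6):
Var(X) = \frac{1}{12}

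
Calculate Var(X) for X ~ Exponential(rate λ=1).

For X ~ Exponential(rate λ=1):
Var(X) = 1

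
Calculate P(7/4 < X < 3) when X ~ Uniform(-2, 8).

P(7/4 < X < 3) = ∫_{7/4}^{3} f(x) dx
where f(x) = \frac{1}{10}
= \frac{1}{8}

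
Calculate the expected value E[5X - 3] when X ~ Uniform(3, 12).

For X ~ Uniform(3, 12):
E[X] = \frac{15}{2}
E[5X - 3] = 5 × E[X] - 3 = \frac{69}{2}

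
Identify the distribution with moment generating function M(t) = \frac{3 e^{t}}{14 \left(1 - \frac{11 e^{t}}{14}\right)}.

The MGF M(t) = \frac{3 e^{t}}{14 \left(1 - \frac{11 e^{t}}{14}\right)} is the standard form for the Geometric distribution.
Comparing with the known MGF formula identifies: Geometric(p=3/14), X = trial number of first success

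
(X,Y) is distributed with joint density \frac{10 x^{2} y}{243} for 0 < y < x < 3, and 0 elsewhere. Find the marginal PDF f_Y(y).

f_Y(y) = ∫_y^3 \frac{10 x^{2} y}{243} dx = \frac{10 y \left(27 - y^{3}\right)}{729}
for 0 < y < 3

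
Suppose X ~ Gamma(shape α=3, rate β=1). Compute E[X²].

Using the identity E[X²] = Var(X) + (E[X])²:
E[X] = 3
Var(X) = 3
E[X²] = 3 + (3)²
= 12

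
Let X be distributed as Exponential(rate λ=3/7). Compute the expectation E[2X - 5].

For X ~ Exponential(rate λ=3/7):
E[X] = \frac{7}{3}
E[2X - 5] = 2 × E[X] - 5 = - \frac{1}{3}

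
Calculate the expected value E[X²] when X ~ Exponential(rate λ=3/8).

Using the identity E[X²] = Var(X) + (E[X])²:
E[X] = \frac{8}{3}
Var(X) = \frac{64}{9}
E[X²] = \frac{64}{9} + (\frac{8}{3})²
= \frac{128}{9}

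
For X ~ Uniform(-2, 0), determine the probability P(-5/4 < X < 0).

P(-5/4 < X < 0) = ∫_{-5/4}^{0} f(x) dx
where f(x) = \frac{1}{2}
= \frac{5}{8}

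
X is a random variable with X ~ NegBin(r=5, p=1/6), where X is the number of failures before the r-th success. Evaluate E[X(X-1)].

E[X(X-1)] = E[X² - X] = E[X²] - E[X]
E[X] = 25
E[X²] = Var(X) + (E[X])² = 150 + (25)² = 775
E[X(X-1)] = 775 - 25 = 750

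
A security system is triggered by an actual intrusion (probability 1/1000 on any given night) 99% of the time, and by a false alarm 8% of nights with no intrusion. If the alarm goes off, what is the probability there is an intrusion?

Let D = the rare event, + = positive/flagged.
P(D) = 1/1000
P(+|D) = 99/100
P(+|D') = 8/100 = 2/25
P(+) = P(+|D)P(D) + P(+|D')P(D')
     = \frac{99}{100} × \frac{1}{1000} + \frac{2}{25} × \frac{999}{1000}
     = \frac{8091}{100000}
P(D|+) = P(+|D)P(D)/P(+) = \frac{11}{899}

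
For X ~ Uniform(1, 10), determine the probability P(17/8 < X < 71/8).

P(17/8 < X < 71/8) = ∫_{17/8}^{71/8} f(x) dx
where f(x) = \frac{1}{9}
= \frac{3}{4}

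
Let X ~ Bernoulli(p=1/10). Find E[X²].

Using the identity E[X²] = Var(X) + (E[X])²:
E[X] = \frac{1}{10}
Var(X) = \frac{9}{100}
E[X²] = \frac{9}{100} + (\frac{1}{10})²
= \frac{1}{10}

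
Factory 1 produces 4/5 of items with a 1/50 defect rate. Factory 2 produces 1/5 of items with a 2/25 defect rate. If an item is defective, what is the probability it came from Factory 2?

Using Bayes' theorem:
P(F1) = 4/5, P(D|F1) = 1/50
P(F2) = 1/5, P(D|F2) = 2/25
P(D) = P(D|F1)P(F1) + P(D|F2)P(F2)
     = \frac{4}{125}
P(F2|D) = P(D|F2)P(F2) / P(D)
= \frac{1}{2}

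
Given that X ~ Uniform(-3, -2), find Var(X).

For X ~ Uniform(-3, -2):
Var(X) = \frac{1}{12}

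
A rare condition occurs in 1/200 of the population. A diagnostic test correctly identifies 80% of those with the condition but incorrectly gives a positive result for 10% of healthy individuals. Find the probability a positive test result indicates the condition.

Let D = the rare event, + = positive/flagged.
P(D) = 1/200
P(+|D) = 80/100 = 4/5
P(+|D') = 10/100 = 1/10
P(+) = P(+|D)P(D) + P(+|D')P(D')
     = \frac{4}{5} × \frac{1}{200} + \frac{1}{10} × \frac{199}{200}
     = \frac{207}{2000}
P(D|+) = P(+|D)P(D)/P(+) = \frac{8}{207}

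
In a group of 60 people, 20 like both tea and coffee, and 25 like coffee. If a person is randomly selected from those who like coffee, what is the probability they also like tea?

P(A ∩ B) = 20/60 = 1/3
P(B) = 25/60 = 5/12
P(A|B) = P(A ∩ B) / P(B) = (1/3) / (5/12) = 4/5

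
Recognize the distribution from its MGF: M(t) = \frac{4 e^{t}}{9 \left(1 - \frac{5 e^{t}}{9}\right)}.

The MGF M(t) = \frac{4 e^{t}}{9 \left(1 - \frac{5 e^{t}}{9}\right)} is the standard form for the Geometric distribution.
Comparing with the known MGF formula identifies: Geometric(p=4/9), X = trial number of first success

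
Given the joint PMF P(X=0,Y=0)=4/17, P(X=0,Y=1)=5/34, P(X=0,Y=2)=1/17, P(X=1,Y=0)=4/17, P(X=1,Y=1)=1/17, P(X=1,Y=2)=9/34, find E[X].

First find marginal of X:
P(X=0) = 15/34
P(X=1) = 19/34
E[X] = 0 × 15/34 + 1 × 19/34 = 19/34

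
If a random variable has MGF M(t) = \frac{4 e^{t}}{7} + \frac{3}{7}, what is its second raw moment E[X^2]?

To find E[X^2], compute M^(2)(0):
M^(1)(t) = \frac{4 e^{t}}{7}
M^(2)(t) = \frac{4 e^{t}}{7}
M^(2)(0) = \frac{4}{7}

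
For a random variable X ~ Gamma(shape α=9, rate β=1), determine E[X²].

Using the identity E[X²] = Var(X) + (E[X])²:
E[X] = 9
Var(X) = 9
E[X²] = 9 + (9)²
= 90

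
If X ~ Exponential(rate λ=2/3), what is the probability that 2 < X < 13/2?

P(2 < X < 13/2) = ∫_{2}^{13/2} f(x) dx
where f(x) = \frac{2 e^{- \frac{2 x}{3}}}{3}
= - \frac{1 - e^{3}}{e^{\frac{13}{3}}}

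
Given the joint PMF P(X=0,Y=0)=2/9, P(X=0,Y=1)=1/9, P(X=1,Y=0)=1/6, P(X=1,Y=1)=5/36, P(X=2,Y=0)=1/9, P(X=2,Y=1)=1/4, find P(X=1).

P(X=1) = P(X=1,Y=0) + P(X=1,Y=1)
= 1/6 + 5/36
= 11/36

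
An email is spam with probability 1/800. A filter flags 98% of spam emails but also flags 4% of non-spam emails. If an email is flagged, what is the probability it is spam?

Let D = the rare event, + = positive/flagged.
P(D) = 1/800
P(+|D) = 98/100 = 49/50
P(+|D') = 4/100 = 1/25
P(+) = P(+|D)P(D) + P(+|D')P(D')
     = \frac{49}{50} × \frac{1}{800} + \frac{1}{25} × \frac{799}{800}
     = \frac{1647}{40000}
P(D|+) = P(+|D)P(D)/P(+) = \frac{49}{1647}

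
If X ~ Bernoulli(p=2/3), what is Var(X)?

For X ~ Bernoulli(p=2/3):
Var(X) = \frac{2}{9}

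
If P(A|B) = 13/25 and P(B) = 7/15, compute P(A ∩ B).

By definition, P(A|B) = P(A ∩ B) / P(B)
So P(A ∩ B) = P(A|B) × P(B)
= 13/25 × 7/15
= 91/375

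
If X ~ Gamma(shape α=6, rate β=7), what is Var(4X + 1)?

For X ~ Gamma(shape α=6, rate β=7):
Var(X) = \frac{6}{49}
Var(4X + 1) = (4)² × Var(X) = 16 × \frac{6}{49} = \frac{96}{49}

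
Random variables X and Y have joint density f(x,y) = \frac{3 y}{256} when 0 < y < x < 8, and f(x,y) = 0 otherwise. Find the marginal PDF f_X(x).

f_X(x) = ∫_0^x \frac{3 y}{256} dy = \frac{3 x^{2}}{512}
for 0 < x < 8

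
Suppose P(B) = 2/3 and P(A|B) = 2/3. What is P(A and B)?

By definition, P(A|B) = P(A ∩ B) / P(B)
So P(A ∩ B) = P(A|B) × P(B)
= 2/3 × 2/3
= 4/9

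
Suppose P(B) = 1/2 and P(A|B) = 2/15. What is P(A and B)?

By definition, P(A|B) = P(A ∩ B) / P(B)
So P(A ∩ B) = P(A|B) × P(B)
= 2/15 × 1/2
= 1/15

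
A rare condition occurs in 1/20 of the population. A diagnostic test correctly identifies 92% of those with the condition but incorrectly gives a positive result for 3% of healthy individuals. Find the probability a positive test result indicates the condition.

Let D = the rare event, + = positive/flagged.
P(D) = 1/20
P(+|D) = 92/100 = 23/25
P(+|D') = 3/100
P(+) = P(+|D)P(D) + P(+|D')P(D')
     = \frac{23}{25} × \frac{1}{20} + \frac{3}{100} × \frac{19}{20}
     = \frac{149}{2000}
P(D|+) = P(+|D)P(D)/P(+) = \frac{92}{149}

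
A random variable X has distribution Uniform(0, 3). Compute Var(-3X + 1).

For X ~ Uniform(0, 3):
Var(X) = \frac{3}{4}
Var(-3X + 1) = (-3)² × Var(X) = 9 × \frac{3}{4} = \frac{27}{4}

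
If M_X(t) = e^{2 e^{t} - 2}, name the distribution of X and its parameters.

The MGF M(t) = e^{2 e^{t} - 2} is the standard form for the Poisson distribution.
Comparing with the known MGF formula identifies: Poisson(λ=2)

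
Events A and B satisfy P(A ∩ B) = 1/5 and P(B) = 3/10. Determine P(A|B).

P(A|B) = P(A ∩ B) / P(B)
= (1/5) / (3/10)
= 2/3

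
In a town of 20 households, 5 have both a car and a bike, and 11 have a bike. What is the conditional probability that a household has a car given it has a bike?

P(A ∩ B) = 5/20 = 1/4
P(B) = 11/20
P(A|B) = P(A ∩ B) / P(B) = (1/4) / (11/20) = 5/11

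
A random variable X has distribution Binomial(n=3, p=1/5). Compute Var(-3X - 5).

For X ~ Binomial(n=3, p=1/5):
Var(X) = \frac{12}{25}
Var(-3X - 5) = (-3)² × Var(X) = 9 × \frac{12}{25} = \frac{108}{25}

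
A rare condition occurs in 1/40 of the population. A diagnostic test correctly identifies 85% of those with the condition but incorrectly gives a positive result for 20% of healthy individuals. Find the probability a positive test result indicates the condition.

Let D = the rare event, + = positive/flagged.
P(D) = 1/40
P(+|D) = 85/100 = 17/20
P(+|D') = 20/100 = 1/5
P(+) = P(+|D)P(D) + P(+|D')P(D')
     = \frac{17}{20} × \frac{1}{40} + \frac{1}{5} × \frac{39}{40}
     = \frac{173}{800}
P(D|+) = P(+|D)P(D)/P(+) = \frac{17}{173}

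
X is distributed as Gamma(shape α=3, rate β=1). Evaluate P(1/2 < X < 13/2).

P(1/2 < X < 13/2) = ∫_{1/2}^{13/2} f(x) dx
where f(x) = \frac{x^{2} e^{- x}}{2}
= \frac{-229 + 13 e^{6}}{8 e^{\frac{13}{2}}}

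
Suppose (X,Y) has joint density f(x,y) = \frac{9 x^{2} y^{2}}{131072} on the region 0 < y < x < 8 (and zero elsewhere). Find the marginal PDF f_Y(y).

f_Y(y) = ∫_y^8 \frac{9 x^{2} y^{2}}{131072} dx = \frac{3 y^{2} \left(512 - y^{3}\right)}{131072}
for 0 < y < 8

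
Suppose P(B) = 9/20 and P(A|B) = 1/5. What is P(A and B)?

By definition, P(A|B) = P(A ∩ B) / P(B)
So P(A ∩ B) = P(A|B) × P(B)
= 1/5 × 9/20
= 9/100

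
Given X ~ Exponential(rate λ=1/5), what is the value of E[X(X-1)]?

E[X(X-1)] = E[X² - X] = E[X²] - E[X]
E[X] = 5
E[X²] = Var(X) + (E[X])² = 25 + (5)² = 50
E[X(X-1)] = 50 - 5 = 45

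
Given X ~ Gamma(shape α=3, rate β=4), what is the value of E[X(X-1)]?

E[X(X-1)] = E[X² - X] = E[X²] - E[X]
E[X] = \frac{3}{4}
E[X²] = Var(X) + (E[X])² = \frac{3}{16} + (\frac{3}{4})² = \frac{3}{4}
E[X(X-1)] = \frac{3}{4} - \frac{3}{4} = 0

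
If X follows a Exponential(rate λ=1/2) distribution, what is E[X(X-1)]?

E[X(X-1)] = E[X² - X] = E[X²] - E[X]
E[X] = 2
E[X²] = Var(X) + (E[X])² = 4 + (2)² = 8
E[X(X-1)] = 8 - 2 = 6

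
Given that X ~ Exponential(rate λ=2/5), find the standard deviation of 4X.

For X ~ Exponential(rate λ=2/5):
Var(X) = \frac{25}{4}
SD(X) = √(Var(X)) = √(\frac{25}{4}) = \frac{5}{2}
SD(4X) = |4| × SD(X) = 4 × \frac{5}{2} = 10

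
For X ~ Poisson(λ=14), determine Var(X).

For X ~ Poisson(λ=14):
Var(X) = 14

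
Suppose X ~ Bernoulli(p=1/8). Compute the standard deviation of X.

For X ~ Bernoulli(p=1/8):
Var(X) = \frac{7}{64}
SD(X) = √(Var(X)) = √(\frac{7}{64}) = \frac{\sqrt{7}}{8}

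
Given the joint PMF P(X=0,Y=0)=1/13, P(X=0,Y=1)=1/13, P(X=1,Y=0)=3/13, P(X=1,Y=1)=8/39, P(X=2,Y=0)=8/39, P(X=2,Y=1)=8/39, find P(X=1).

P(X=1) = P(X=1,Y=0) + P(X=1,Y=1)
= 3/13 + 8/39
= 17/39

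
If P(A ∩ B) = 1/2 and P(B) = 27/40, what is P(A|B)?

P(A|B) = P(A ∩ B) / P(B)
= (1/2) / (27/40)
= 20/27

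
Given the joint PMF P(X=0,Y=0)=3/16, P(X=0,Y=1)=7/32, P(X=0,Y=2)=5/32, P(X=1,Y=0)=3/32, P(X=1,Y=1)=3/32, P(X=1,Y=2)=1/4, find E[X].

First find marginal of X:
P(X=0) = 9/16
P(X=1) = 7/16
E[X] = 0 × 9/16 + 1 × 7/16 = 7/16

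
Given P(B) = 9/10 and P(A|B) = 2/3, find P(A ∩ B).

By definition, P(A|B) = P(A ∩ B) / P(B)
So P(A ∩ B) = P(A|B) × P(B)
= 2/3 × 9/10
= 3/5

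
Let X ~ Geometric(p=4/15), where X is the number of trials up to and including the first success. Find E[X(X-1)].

E[X(X-1)] = E[X² - X] = E[X²] - E[X]
E[X] = \frac{15}{4}
E[X²] = Var(X) + (E[X])² = \frac{165}{16} + (\frac{15}{4})² = \frac{195}{8}
E[X(X-1)] = \frac{195}{8} - \frac{15}{4} = \frac{165}{8}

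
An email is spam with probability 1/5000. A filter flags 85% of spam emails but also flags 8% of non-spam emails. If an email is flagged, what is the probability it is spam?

Let D = the rare event, + = positive/flagged.
P(D) = 1/5000
P(+|D) = 85/100 = 17/20
P(+|D') = 8/100 = 2/25
P(+) = P(+|D)P(D) + P(+|D')P(D')
     = \frac{17}{20} × \frac{1}{5000} + \frac{2}{25} × \frac{4999}{5000}
     = \frac{40077}{500000}
P(D|+) = P(+|D)P(D)/P(+) = \frac{85}{40077}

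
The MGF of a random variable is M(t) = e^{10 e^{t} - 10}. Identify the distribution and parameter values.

The MGF M(t) = e^{10 e^{t} - 10} is the standard form for the Poisson distribution.
Comparing with the known MGF formula identifies: Poisson(λ=10)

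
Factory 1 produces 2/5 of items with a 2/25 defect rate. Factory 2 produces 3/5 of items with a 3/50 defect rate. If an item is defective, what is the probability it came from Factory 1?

Using Bayes' theorem:
P(F1) = 2/5, P(D|F1) = 2/25
P(F2) = 3/5, P(D|F2) = 3/50
P(D) = P(D|F1)P(F1) + P(D|F2)P(F2)
     = \frac{17}{250}
P(F1|D) = P(D|F1)P(F1) / P(D)
= \frac{8}{17}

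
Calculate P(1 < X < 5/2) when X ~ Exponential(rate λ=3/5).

P(1 < X < 5/2) = ∫_{1}^{5/2} f(x) dx
where f(x) = \frac{3 e^{- \frac{3 x}{5}}}{5}
= - \frac{1}{e^{\frac{3}{2}}} + e^{- \frac{3}{5}}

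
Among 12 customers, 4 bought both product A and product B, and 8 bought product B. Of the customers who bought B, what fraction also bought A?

P(A ∩ B) = 4/12 = 1/3
P(B) = 8/12 = 2/3
P(A|B) = P(A ∩ B) / P(B) = (1/3) / (2/3) = 1/2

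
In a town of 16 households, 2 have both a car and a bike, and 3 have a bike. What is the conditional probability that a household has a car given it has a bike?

P(A ∩ B) = 2/16 = 1/8
P(B) = 3/16
P(A|B) = P(A ∩ B) / P(B) = (1/8) / (3/16) = 2/3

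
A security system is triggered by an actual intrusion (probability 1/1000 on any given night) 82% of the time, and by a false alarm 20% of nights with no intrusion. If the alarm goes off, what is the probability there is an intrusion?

Let D = the rare event, + = positive/flagged.
P(D) = 1/1000
P(+|D) = 82/100 = 41/50
P(+|D') = 20/100 = 1/5
P(+) = P(+|D)P(D) + P(+|D')P(D')
     = \frac{41}{50} × \frac{1}{1000} + \frac{1}{5} × \frac{999}{1000}
     = \frac{10031}{50000}
P(D|+) = P(+|D)P(D)/P(+) = \frac{41}{10031}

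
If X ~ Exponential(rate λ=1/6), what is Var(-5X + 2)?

For X ~ Exponential(rate λ=1/6):
Var(X) = 36
Var(-5X + 2) = (-5)² × Var(X) = 25 × 36 = 900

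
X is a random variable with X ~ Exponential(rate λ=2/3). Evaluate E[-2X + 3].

For X ~ Exponential(rate λ=2/3):
E[X] = \frac{3}{2}
E[-2X + 3] = -2 × E[X] + 3 = 0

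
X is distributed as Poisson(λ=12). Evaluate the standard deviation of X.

For X ~ Poisson(λ=12):
Var(X) = 12
SD(X) = √(Var(X)) = √(12) = 2 \sqrt{3}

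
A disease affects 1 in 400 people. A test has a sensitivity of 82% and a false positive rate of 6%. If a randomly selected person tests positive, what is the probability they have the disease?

Let D = the rare event, + = positive/flagged.
P(D) = 1/400
P(+|D) = 82/100 = 41/50
P(+|D') = 6/100 = 3/50
P(+) = P(+|D)P(D) + P(+|D')P(D')
     = \frac{41}{50} × \frac{1}{400} + \frac{3}{50} × \frac{399}{400}
     = \frac{619}{10000}
P(D|+) = P(+|D)P(D)/P(+) = \frac{41}{1238}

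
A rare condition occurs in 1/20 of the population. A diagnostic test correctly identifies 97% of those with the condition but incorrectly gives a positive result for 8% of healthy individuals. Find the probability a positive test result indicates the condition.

Let D = the rare event, + = positive/flagged.
P(D) = 1/20
P(+|D) = 97/100
P(+|D') = 8/100 = 2/25
P(+) = P(+|D)P(D) + P(+|D')P(D')
     = \frac{97}{100} × \frac{1}{20} + \frac{2}{25} × \frac{19}{20}
     = \frac{249}{2000}
P(D|+) = P(+|D)P(D)/P(+) = \frac{97}{249}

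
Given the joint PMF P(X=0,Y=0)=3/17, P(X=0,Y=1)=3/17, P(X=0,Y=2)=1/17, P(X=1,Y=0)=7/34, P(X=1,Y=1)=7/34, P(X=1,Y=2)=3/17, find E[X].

First find marginal of X:
P(X=0) = 7/17
P(X=1) = 10/17
E[X] = 0 × 7/17 + 1 × 10/17 = 10/17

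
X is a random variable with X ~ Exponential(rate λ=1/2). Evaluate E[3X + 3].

For X ~ Exponential(rate λ=1/2):
E[X] = 2
E[3X + 3] = 3 × E[X] + 3 = 9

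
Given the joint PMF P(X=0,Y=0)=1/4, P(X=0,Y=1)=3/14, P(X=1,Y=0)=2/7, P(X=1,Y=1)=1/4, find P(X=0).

P(X=0) = P(X=0,Y=0) + P(X=0,Y=1)
= 1/4 + 3/14
= 13/28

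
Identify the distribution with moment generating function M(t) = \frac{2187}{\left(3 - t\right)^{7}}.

The MGF M(t) = \frac{2187}{\left(3 - t\right)^{7}} is the standard form for the Gamma distribution.
Comparing with the known MGF formula identifies: Gamma(shape α=7, rate β=3)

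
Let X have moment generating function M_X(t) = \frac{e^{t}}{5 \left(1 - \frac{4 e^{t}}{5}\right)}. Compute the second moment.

To find E[X^2], compute M^(2)(0):
M^(1)(t) = \frac{e^{t}}{5 \left(1 - \frac{4 e^{t}}{5}\right)} + \frac{4 e^{2 t}}{25 \left(1 - \frac{4 e^{t}}{5}\right)^{2}}
M^(2)(t) = \frac{e^{t}}{5 \left(1 - \frac{4 e^{t}}{5}\right)} + \frac{12 e^{2 t}}{25 \left(1 - \frac{4 e^{t}}{5}\right)^{2}} + \frac{32 e^{3 t}}{125 \left(1 - \frac{4 e^{t}}{5}\right)^{3}}
M^(2)(0) = 45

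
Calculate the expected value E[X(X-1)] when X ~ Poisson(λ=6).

E[X(X-1)] = E[X² - X] = E[X²] - E[X]
E[X] = 6
E[X²] = Var(X) + (E[X])² = 6 + (6)² = 42
E[X(X-1)] = 42 - 6 = 36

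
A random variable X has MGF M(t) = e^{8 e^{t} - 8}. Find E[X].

To find E[X], compute M^(1)(0):
M^(1)(t) = 8 e^{t} e^{8 e^{t} - 8}
M^(1)(0) = 8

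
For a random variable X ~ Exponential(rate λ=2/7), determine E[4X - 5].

For X ~ Exponential(rate λ=2/7):
E[X] = \frac{7}{2}
E[4X - 5] = 4 × E[X] - 5 = 9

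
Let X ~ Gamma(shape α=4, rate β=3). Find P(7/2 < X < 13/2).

P(7/2 < X < 13/2) = ∫_{7/2}^{13/2} f(x) dx
where f(x) = \frac{27 x^{3} e^{- 3 x}}{2}
= \frac{-23143 + 4153 e^{9}}{16 e^{\frac{39}{2}}}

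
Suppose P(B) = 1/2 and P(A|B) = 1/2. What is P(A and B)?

By definition, P(A|B) = P(A ∩ B) / P(B)
So P(A ∩ B) = P(A|B) × P(B)
= 1/2 × 1/2
= 1/4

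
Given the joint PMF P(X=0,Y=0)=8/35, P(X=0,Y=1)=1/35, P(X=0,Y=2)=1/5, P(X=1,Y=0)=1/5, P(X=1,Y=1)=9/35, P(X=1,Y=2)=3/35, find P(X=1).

P(X=1) = P(X=1,Y=0) + P(X=1,Y=1) + P(X=1,Y=2)
= 1/5 + 9/35 + 3/35
= 19/35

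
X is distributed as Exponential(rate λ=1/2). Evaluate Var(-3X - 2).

For X ~ Exponential(rate λ=1/2):
Var(X) = 4
Var(-3X - 2) = (-3)² × Var(X) = 9 × 4 = 36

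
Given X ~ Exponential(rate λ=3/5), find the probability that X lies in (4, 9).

P(4 < X < 9) = ∫_{4}^{9} f(x) dx
where f(x) = \frac{3 e^{- \frac{3 x}{5}}}{5}
= - \frac{1 - e^{3}}{e^{\frac{27}{5}}}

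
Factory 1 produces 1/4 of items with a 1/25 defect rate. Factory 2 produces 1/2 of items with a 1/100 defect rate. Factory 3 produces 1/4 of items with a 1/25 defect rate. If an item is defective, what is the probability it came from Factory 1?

Using Bayes' theorem:
P(F1) = 1/4, P(D|F1) = 1/25
P(F2) = 1/2, P(D|F2) = 1/100
P(F3) = 1/4, P(D|F3) = 1/25
P(D) = P(D|F1)P(F1) + P(D|F2)P(F2) + P(D|F3)P(F3)
     = \frac{1}{40}
P(F1|D) = P(D|F1)P(F1) / P(D)
= \frac{2}{5}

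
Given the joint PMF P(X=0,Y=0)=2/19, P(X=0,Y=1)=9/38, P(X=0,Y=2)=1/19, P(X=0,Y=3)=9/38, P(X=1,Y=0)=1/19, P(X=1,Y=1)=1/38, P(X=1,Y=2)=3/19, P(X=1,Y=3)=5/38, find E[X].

First find marginal of X:
P(X=0) = 12/19
P(X=1) = 7/19
E[X] = 0 × 12/19 + 1 × 7/19 = 7/19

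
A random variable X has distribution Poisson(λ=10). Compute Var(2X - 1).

For X ~ Poisson(λ=10):
Var(X) = 10
Var(2X - 1) = (2)² × Var(X) = 4 × 10 = 40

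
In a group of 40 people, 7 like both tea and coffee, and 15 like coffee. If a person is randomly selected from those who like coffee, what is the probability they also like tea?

P(A ∩ B) = 7/40
P(B) = 15/40 = 3/8
P(A|B) = P(A ∩ B) / P(B) = (7/40) / (3/8) = 7/15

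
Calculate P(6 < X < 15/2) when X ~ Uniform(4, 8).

P(6 < X < 15/2) = ∫_{6}^{15/2} f(x) dx
where f(x) = \frac{1}{4}
= \frac{3}{8}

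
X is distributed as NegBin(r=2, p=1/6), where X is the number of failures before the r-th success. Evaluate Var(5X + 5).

For X ~ NegBin(r=2, p=1/6), where X is the number of failures before the r-th success:
Var(X) = 60
Var(5X + 5) = (5)² × Var(X) = 25 × 60 = 1500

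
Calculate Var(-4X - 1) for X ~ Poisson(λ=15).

For X ~ Poisson(λ=15):
Var(X) = 15
Var(-4X - 1) = (-4)² × Var(X) = 16 × 15 = 240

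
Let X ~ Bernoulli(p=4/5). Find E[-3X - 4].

For X ~ Bernoulli(p=4/5):
E[X] = \frac{4}{5}
E[-3X - 4] = -3 × E[X] - 4 = - \frac{32}{5}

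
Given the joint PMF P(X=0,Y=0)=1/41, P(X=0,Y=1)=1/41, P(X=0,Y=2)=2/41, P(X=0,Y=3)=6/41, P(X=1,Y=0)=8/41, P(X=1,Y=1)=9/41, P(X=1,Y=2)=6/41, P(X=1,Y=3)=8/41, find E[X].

First find marginal of X:
P(X=0) = 10/41
P(X=1) = 31/41
E[X] = 0 × 10/41 + 1 × 31/41 = 31/41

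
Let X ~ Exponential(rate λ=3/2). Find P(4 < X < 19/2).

P(4 < X < 19/2) = ∫_{4}^{19/2} f(x) dx
where f(x) = \frac{3 e^{- \frac{3 x}{2}}}{2}
= - \frac{1}{e^{\frac{57}{4}}} + e^{-6}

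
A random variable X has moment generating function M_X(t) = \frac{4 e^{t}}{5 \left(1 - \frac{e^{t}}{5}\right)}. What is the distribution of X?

The MGF M(t) = \frac{4 e^{t}}{5 \left(1 - \frac{e^{t}}{5}\right)} is the standard form for the Geometric distribution.
Comparing with the known MGF formula identifies: Geometric(p=4/5), X = trial number of first success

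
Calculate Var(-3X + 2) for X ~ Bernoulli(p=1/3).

For X ~ Bernoulli(p=1/3):
Var(X) = \frac{2}{9}
Var(-3X + 2) = (-3)² × Var(X) = 9 × \frac{2}{9} = 2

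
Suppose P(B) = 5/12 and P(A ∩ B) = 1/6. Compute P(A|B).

P(A|B) = P(A ∩ B) / P(B)
= (1/6) / (5/12)
= 2/5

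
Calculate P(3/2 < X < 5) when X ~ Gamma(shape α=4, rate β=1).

P(3/2 < X < 5) = ∫_{3/2}^{5} f(x) dx
where f(x) = \frac{x^{3} e^{- x}}{6}
= - \frac{118}{3 e^{5}} + \frac{67}{16 e^{\frac{3}{2}}}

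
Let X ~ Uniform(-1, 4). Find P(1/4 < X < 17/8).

P(1/4 < X < 17/8) = ∫_{1/4}^{17/8} f(x) dx
where f(x) = \frac{1}{5}
= \frac{3}{8}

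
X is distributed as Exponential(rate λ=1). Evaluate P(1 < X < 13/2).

P(1 < X < 13/2) = ∫_{1}^{13/2} f(x) dx
where f(x) = e^{- x}
= - \frac{1}{e^{\frac{13}{2}}} + e^{-1}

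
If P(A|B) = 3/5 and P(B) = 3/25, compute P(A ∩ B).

By definition, P(A|B) = P(A ∩ B) / P(B)
So P(A ∩ B) = P(A|B) × P(B)
= 3/5 × 3/25
= 9/125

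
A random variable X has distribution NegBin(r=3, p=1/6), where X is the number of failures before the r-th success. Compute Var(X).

For X ~ NegBin(r=3, p=1/6), where X is the number of failures before the r-th success:
Var(X) = 90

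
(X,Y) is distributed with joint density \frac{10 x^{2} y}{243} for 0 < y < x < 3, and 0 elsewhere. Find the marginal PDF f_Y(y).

f_Y(y) = ∫_y^3 \frac{10 x^{2} y}{243} dx = \frac{10 y \left(27 - y^{3}\right)}{729}
for 0 < y < 3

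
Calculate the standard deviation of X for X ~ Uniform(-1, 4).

For X ~ Uniform(-1, 4):
Var(X) = \frac{25}{12}
SD(X) = √(Var(X)) = √(\frac{25}{12}) = \frac{5 \sqrt{3}}{6}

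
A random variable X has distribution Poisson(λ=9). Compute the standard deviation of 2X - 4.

For X ~ Poisson(λ=9):
Var(X) = 9
SD(X) = √(Var(X)) = √(9) = 3
SD(2X - 4) = |2| × SD(X) = 2 × 3 = 6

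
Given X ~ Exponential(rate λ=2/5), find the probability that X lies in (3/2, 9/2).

P(3/2 < X < 9/2) = ∫_{3/2}^{9/2} f(x) dx
where f(x) = \frac{2 e^{- \frac{2 x}{5}}}{5}
= - \frac{1 - e^{\frac{6}{5}}}{e^{\frac{9}{5}}}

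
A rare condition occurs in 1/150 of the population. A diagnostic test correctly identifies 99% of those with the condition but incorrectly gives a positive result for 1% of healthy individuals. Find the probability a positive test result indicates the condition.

Let D = the rare event, + = positive/flagged.
P(D) = 1/150
P(+|D) = 99/100
P(+|D') = 1/100
P(+) = P(+|D)P(D) + P(+|D')P(D')
     = \frac{99}{100} × \frac{1}{150} + \frac{1}{100} × \frac{149}{150}
     = \frac{31}{1875}
P(D|+) = P(+|D)P(D)/P(+) = \frac{99}{248}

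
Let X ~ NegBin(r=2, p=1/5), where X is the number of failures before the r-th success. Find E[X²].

Using the identity E[X²] = Var(X) + (E[X])²:
E[X] = 8
Var(X) = 40
E[X²] = 40 + (8)²
= 104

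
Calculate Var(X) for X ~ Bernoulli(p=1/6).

For X ~ Bernoulli(p=1/6):
Var(X) = \frac{5}{36}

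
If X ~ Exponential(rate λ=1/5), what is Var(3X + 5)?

For X ~ Exponential(rate λ=1/5):
Var(X) = 25
Var(3X + 5) = (3)² × Var(X) = 9 × 25 = 225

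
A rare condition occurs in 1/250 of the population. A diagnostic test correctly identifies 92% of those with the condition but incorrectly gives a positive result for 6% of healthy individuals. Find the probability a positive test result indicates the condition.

Let D = the rare event, + = positive/flagged.
P(D) = 1/250
P(+|D) = 92/100 = 23/25
P(+|D') = 6/100 = 3/50
P(+) = P(+|D)P(D) + P(+|D')P(D')
     = \frac{23}{25} × \frac{1}{250} + \frac{3}{50} × \frac{249}{250}
     = \frac{793}{12500}
P(D|+) = P(+|D)P(D)/P(+) = \frac{46}{793}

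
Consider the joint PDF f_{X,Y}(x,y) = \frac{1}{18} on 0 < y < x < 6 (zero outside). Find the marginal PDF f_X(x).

f_X(x) = ∫_0^x \frac{1}{18} dy = \frac{x}{18}
for 0 < x < 6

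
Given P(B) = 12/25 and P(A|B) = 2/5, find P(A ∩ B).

By definition, P(A|B) = P(A ∩ B) / P(B)
So P(A ∩ B) = P(A|B) × P(B)
= 2/5 × 12/25
= 24/125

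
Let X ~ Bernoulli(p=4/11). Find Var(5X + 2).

For X ~ Bernoulli(p=4/11):
Var(X) = \frac{28}{121}
Var(5X + 2) = (5)² × Var(X) = 25 × \frac{28}{121} = \frac{700}{121}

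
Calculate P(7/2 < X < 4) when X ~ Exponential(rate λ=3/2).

P(7/2 < X < 4) = ∫_{7/2}^{4} f(x) dx
where f(x) = \frac{3 e^{- \frac{3 x}{2}}}{2}
= - \frac{1}{e^{6}} + e^{- \frac{21}{4}}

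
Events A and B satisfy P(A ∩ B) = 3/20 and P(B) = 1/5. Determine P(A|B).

P(A|B) = P(A ∩ B) / P(B)
= (3/20) / (1/5)
= 3/4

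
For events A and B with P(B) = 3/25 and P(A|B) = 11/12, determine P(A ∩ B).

By definition, P(A|B) = P(A ∩ B) / P(B)
So P(A ∩ B) = P(A|B) × P(B)
= 11/12 × 3/25
= 11/100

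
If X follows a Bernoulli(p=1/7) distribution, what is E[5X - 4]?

For X ~ Bernoulli(p=1/7):
E[X] = \frac{1}{7}
E[5X - 4] = 5 × E[X] - 4 = - \frac{23}{7}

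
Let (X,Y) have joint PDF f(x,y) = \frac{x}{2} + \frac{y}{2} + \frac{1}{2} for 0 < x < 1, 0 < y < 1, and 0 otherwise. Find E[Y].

E[Y] = ∫_0^1 ∫_0^1 y × f(x,y) dx dy
= \frac{13}{24}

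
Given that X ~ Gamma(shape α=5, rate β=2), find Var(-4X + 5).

For X ~ Gamma(shape α=5, rate β=2):
Var(X) = \frac{5}{4}
Var(-4X + 5) = (-4)² × Var(X) = 16 × \frac{5}{4} = 20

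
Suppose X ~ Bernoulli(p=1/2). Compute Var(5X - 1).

For X ~ Bernoulli(p=1/2):
Var(X) = \frac{1}{4}
Var(5X - 1) = (5)² × Var(X) = 25 × \frac{1}{4} = \frac{25}{4}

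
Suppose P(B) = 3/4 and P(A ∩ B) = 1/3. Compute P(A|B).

P(A|B) = P(A ∩ B) / P(B)
= (1/3) / (3/4)
= 4/9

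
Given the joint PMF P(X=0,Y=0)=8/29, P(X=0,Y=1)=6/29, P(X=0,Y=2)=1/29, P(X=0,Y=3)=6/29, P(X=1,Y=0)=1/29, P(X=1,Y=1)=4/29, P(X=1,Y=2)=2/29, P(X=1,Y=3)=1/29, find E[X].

First find marginal of X:
P(X=0) = 21/29
P(X=1) = 8/29
E[X] = 0 × 21/29 + 1 × 8/29 = 8/29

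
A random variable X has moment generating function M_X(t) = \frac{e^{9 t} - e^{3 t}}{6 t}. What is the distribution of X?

The MGF M(t) = \frac{e^{9 t} - e^{3 t}}{6 t} is the standard form for the Uniform distribution.
Comparing with the known MGF formula identifies: Uniform(3, 9)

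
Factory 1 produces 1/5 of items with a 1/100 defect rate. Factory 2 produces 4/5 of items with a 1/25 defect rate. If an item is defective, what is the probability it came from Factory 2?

Using Bayes' theorem:
P(F1) = 1/5, P(D|F1) = 1/100
P(F2) = 4/5, P(D|F2) = 1/25
P(D) = P(D|F1)P(F1) + P(D|F2)P(F2)
     = \frac{17}{500}
P(F2|D) = P(D|F2)P(F2) / P(D)
= \frac{16}{17}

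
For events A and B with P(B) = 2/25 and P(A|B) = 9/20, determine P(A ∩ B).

By definition, P(A|B) = P(A ∩ B) / P(B)
So P(A ∩ B) = P(A|B) × P(B)
= 9/20 × 2/25
= 9/250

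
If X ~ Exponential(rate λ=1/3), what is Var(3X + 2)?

For X ~ Exponential(rate λ=1/3):
Var(X) = 9
Var(3X + 2) = (3)² × Var(X) = 9 × 9 = 81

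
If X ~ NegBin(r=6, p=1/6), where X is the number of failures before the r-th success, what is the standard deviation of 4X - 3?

For X ~ NegBin(r=6, p=1/6), where X is the number of failures before the r-th success:
Var(X) = 180
SD(X) = √(Var(X)) = √(180) = 6 \sqrt{5}
SD(4X - 3) = |4| × SD(X) = 4 × 6 \sqrt{5} = 24 \sqrt{5}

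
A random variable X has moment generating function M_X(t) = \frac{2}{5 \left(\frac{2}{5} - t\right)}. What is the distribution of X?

The MGF M(t) = \frac{2}{5 \left(\frac{2}{5} - t\right)} is the standard form for the Exponential distribution.
Comparing with the known MGF formula identifies: Exponential(rate λ=2/5)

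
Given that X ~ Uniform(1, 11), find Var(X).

For X ~ Uniform(1, 11):
Var(X) = \frac{25}{3}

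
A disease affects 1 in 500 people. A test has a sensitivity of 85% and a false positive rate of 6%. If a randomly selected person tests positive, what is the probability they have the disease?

Let D = the rare event, + = positive/flagged.
P(D) = 1/500
P(+|D) = 85/100 = 17/20
P(+|D') = 6/100 = 3/50
P(+) = P(+|D)P(D) + P(+|D')P(D')
     = \frac{17}{20} × \frac{1}{500} + \frac{3}{50} × \frac{499}{500}
     = \frac{3079}{50000}
P(D|+) = P(+|D)P(D)/P(+) = \frac{85}{3079}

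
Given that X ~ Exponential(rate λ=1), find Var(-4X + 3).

For X ~ Exponential(rate λ=1):
Var(X) = 1
Var(-4X + 3) = (-4)² × Var(X) = 16 × 1 = 16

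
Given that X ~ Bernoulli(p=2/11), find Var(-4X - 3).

For X ~ Bernoulli(p=2/11):
Var(X) = \frac{18}{121}
Var(-4X - 3) = (-4)² × Var(X) = 16 × \frac{18}{121} = \frac{288}{121}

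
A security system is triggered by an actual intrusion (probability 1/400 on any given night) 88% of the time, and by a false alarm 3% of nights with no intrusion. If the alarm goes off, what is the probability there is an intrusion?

Let D = the rare event, + = positive/flagged.
P(D) = 1/400
P(+|D) = 88/100 = 22/25
P(+|D') = 3/100
P(+) = P(+|D)P(D) + P(+|D')P(D')
     = \frac{22}{25} × \frac{1}{400} + \frac{3}{100} × \frac{399}{400}
     = \frac{257}{8000}
P(D|+) = P(+|D)P(D)/P(+) = \frac{88}{1285}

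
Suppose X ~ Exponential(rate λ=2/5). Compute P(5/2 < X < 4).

P(5/2 < X < 4) = ∫_{5/2}^{4} f(x) dx
where f(x) = \frac{2 e^{- \frac{2 x}{5}}}{5}
= - \frac{1}{e^{\frac{8}{5}}} + e^{-1}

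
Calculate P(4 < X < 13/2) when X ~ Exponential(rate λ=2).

P(4 < X < 13/2) = ∫_{4}^{13/2} f(x) dx
where f(x) = 2 e^{- 2 x}
= - \frac{1 - e^{5}}{e^{13}}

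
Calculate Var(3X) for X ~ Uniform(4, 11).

For X ~ Uniform(4, 11):
Var(X) = \frac{49}{12}
Var(3X) = (3)² × Var(X) = 9 × \frac{49}{12} = \frac{147}{4}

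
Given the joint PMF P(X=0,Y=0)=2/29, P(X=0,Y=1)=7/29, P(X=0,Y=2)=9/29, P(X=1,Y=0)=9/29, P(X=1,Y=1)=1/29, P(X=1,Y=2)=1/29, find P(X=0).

P(X=0) = P(X=0,Y=0) + P(X=0,Y=1) + P(X=0,Y=2)
= 2/29 + 7/29 + 9/29
= 18/29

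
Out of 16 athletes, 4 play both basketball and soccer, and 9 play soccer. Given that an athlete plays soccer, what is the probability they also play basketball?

P(A ∩ B) = 4/16 = 1/4
P(B) = 9/16
P(A|B) = P(A ∩ B) / P(B) = (1/4) / (9/16) = 4/9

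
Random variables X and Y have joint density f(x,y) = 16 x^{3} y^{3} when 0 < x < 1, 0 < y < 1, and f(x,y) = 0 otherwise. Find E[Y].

E[Y] = ∫_0^1 ∫_0^1 y × f(x,y) dx dy
= \frac{4}{5}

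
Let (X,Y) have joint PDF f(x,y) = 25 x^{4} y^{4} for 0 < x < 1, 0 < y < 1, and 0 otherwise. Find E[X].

E[X] = ∫_0^1 ∫_0^1 x × f(x,y) dy dx
= ∫_0^1 ∫_0^1 x × (25 x^{4} y^{4}) dy dx
= \frac{5}{6}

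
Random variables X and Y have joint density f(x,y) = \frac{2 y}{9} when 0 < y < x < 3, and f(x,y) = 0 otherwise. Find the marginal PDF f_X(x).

f_X(x) = ∫_0^x \frac{2 y}{9} dy = \frac{x^{2}}{9}
for 0 < x < 3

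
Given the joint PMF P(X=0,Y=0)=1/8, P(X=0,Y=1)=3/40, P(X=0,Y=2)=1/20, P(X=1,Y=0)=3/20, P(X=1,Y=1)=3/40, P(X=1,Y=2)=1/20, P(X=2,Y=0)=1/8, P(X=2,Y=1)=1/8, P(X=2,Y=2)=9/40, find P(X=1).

P(X=1) = P(X=1,Y=0) + P(X=1,Y=1) + P(X=1,Y=2)
= 3/20 + 3/40 + 1/20
= 11/40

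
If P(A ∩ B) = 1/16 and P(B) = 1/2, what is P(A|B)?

P(A|B) = P(A ∩ B) / P(B)
= (1/16) / (1/2)
= 1/8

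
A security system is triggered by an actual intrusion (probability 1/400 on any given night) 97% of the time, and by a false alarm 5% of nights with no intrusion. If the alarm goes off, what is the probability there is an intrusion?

Let D = the rare event, + = positive/flagged.
P(D) = 1/400
P(+|D) = 97/100
P(+|D') = 5/100 = 1/20
P(+) = P(+|D)P(D) + P(+|D')P(D')
     = \frac{97}{100} × \frac{1}{400} + \frac{1}{20} × \frac{399}{400}
     = \frac{523}{10000}
P(D|+) = P(+|D)P(D)/P(+) = \frac{97}{2092}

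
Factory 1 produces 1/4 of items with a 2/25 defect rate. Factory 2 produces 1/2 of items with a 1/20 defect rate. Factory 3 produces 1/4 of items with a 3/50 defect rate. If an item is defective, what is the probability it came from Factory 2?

Using Bayes' theorem:
P(F1) = 1/4, P(D|F1) = 2/25
P(F2) = 1/2, P(D|F2) = 1/20
P(F3) = 1/4, P(D|F3) = 3/50
P(D) = P(D|F1)P(F1) + P(D|F2)P(F2) + P(D|F3)P(F3)
     = \frac{3}{50}
P(F2|D) = P(D|F2)P(F2) / P(D)
= \frac{5}{12}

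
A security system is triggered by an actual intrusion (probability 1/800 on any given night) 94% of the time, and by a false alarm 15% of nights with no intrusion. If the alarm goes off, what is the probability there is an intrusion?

Let D = the rare event, + = positive/flagged.
P(D) = 1/800
P(+|D) = 94/100 = 47/50
P(+|D') = 15/100 = 3/20
P(+) = P(+|D)P(D) + P(+|D')P(D')
     = \frac{47}{50} × \frac{1}{800} + \frac{3}{20} × \frac{799}{800}
     = \frac{12079}{80000}
P(D|+) = P(+|D)P(D)/P(+) = \frac{2}{257}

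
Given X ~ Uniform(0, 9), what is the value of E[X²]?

Using the identity E[X²] = Var(X) + (E[X])²:
E[X] = \frac{9}{2}
Var(X) = \frac{27}{4}
E[X²] = \frac{27}{4} + (\frac{9}{2})²
= 27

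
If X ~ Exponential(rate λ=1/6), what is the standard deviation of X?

For X ~ Exponential(rate λ=1/6):
Var(X) = 36
SD(X) = √(Var(X)) = √(36) = 6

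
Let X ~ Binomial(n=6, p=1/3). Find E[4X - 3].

For X ~ Binomial(n=6, p=1/3):
E[X] = 2
E[4X - 3] = 4 × E[X] - 3 = 5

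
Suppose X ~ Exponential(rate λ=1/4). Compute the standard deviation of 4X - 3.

For X ~ Exponential(rate λ=1/4):
Var(X) = 16
SD(X) = √(Var(X)) = √(16) = 4
SD(4X - 3) = |4| × SD(X) = 4 × 4 = 16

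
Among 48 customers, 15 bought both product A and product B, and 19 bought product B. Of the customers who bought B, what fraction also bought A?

P(A ∩ B) = 15/48 = 5/16
P(B) = 19/48
P(A|B) = P(A ∩ B) / P(B) = (5/16) / (19/48) = 15/19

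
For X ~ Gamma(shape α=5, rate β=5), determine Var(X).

For X ~ Gamma(shape α=5, rate β=5):
Var(X) = \frac{1}{5}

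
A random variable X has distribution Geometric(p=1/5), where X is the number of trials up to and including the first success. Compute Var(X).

For X ~ Geometric(p=1/5), where X is the number of trials up to and including the first success:
Var(X) = 20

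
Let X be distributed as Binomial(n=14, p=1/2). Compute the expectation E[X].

For X ~ Binomial(n=14, p=1/2), the expected value is:
E[X] = 7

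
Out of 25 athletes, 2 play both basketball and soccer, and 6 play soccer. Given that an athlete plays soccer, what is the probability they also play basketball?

P(A ∩ B) = 2/25
P(B) = 6/25
P(A|B) = P(A ∩ B) / P(B) = (2/25) / (6/25) = 1/3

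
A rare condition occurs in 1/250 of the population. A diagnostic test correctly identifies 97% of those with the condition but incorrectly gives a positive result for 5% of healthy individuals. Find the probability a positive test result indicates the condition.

Let D = the rare event, + = positive/flagged.
P(D) = 1/250
P(+|D) = 97/100
P(+|D') = 5/100 = 1/20
P(+) = P(+|D)P(D) + P(+|D')P(D')
     = \frac{97}{100} × \frac{1}{250} + \frac{1}{20} × \frac{249}{250}
     = \frac{671}{12500}
P(D|+) = P(+|D)P(D)/P(+) = \frac{97}{1342}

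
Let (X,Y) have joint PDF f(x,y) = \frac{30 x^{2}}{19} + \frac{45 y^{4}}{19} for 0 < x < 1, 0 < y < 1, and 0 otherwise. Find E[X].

E[X] = ∫_0^1 ∫_0^1 x × f(x,y) dy dx
= ∫_0^1 ∫_0^1 x × (\frac{30 x^{2}}{19} + \frac{45 y^{4}}{19}) dy dx
= \frac{12}{19}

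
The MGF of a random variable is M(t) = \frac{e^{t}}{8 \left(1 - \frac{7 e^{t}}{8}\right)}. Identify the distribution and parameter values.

The MGF M(t) = \frac{e^{t}}{8 \left(1 - \frac{7 e^{t}}{8}\right)} is the standard form for the Geometric distribution.
Comparing with the known MGF formula identifies: Geometric(p=1/8), X = trial number of first success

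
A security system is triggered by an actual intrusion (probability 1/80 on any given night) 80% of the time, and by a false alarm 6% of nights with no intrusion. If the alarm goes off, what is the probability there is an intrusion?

Let D = the rare event, + = positive/flagged.
P(D) = 1/80
P(+|D) = 80/100 = 4/5
P(+|D') = 6/100 = 3/50
P(+) = P(+|D)P(D) + P(+|D')P(D')
     = \frac{4}{5} × \frac{1}{80} + \frac{3}{50} × \frac{79}{80}
     = \frac{277}{4000}
P(D|+) = P(+|D)P(D)/P(+) = \frac{40}{277}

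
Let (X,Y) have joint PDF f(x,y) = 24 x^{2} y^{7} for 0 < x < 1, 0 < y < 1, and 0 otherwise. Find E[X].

E[X] = ∫_0^1 ∫_0^1 x × f(x,y) dy dx
= ∫_0^1 ∫_0^1 x × (24 x^{2} y^{7}) dy dx
= \frac{3}{4}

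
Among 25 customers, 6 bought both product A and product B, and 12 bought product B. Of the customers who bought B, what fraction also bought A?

P(A ∩ B) = 6/25
P(B) = 12/25
P(A|B) = P(A ∩ B) / P(B) = (6/25) / (12/25) = 1/2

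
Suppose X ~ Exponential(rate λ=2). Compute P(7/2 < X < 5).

P(7/2 < X < 5) = ∫_{7/2}^{5} f(x) dx
where f(x) = 2 e^{- 2 x}
= - \frac{1 - e^{3}}{e^{10}}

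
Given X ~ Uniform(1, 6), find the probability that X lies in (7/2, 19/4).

P(7/2 < X < 19/4) = ∫_{7/2}^{19/4} f(x) dx
where f(x) = \frac{1}{5}
= \frac{1}{4}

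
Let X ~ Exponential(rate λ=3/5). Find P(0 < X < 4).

P(0 < X < 4) = ∫_{0}^{4} f(x) dx
where f(x) = \frac{3 e^{- \frac{3 x}{5}}}{5}
= 1 - e^{- \frac{12}{5}}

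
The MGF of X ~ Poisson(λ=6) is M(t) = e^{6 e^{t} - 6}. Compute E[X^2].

To find E[X^2], compute M^(2)(0):
M^(1)(t) = 6 e^{t} e^{6 e^{t} - 6}
M^(2)(t) = 36 e^{2 t} e^{6 e^{t} - 6} + 6 e^{t} e^{6 e^{t} - 6}
M^(2)(0) = 42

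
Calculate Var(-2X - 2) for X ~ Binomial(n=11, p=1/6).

For X ~ Binomial(n=11, p=1/6):
Var(X) = \frac{55}{36}
Var(-2X - 2) = (-2)² × Var(X) = 4 × \frac{55}{36} = \frac{55}{9}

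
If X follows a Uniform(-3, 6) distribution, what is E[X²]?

Using the identity E[X²] = Var(X) + (E[X])²:
E[X] = \frac{3}{2}
Var(X) = \frac{27}{4}
E[X²] = \frac{27}{4} + (\frac{3}{2})²
= 9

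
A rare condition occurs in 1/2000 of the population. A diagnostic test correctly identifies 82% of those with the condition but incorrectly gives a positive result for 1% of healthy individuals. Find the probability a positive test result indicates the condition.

Let D = the rare event, + = positive/flagged.
P(D) = 1/2000
P(+|D) = 82/100 = 41/50
P(+|D') = 1/100
P(+) = P(+|D)P(D) + P(+|D')P(D')
     = \frac{41}{50} × \frac{1}{2000} + \frac{1}{100} × \frac{1999}{2000}
     = \frac{2081}{200000}
P(D|+) = P(+|D)P(D)/P(+) = \frac{82}{2081}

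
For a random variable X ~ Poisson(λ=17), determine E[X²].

Using the identity E[X²] = Var(X) + (E[X])²:
E[X] = 17
Var(X) = 17
E[X²] = 17 + (17)²
= 306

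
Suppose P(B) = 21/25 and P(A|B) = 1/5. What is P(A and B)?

By definition, P(A|B) = P(A ∩ B) / P(B)
So P(A ∩ B) = P(A|B) × P(B)
= 1/5 × 21/25
= 21/125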